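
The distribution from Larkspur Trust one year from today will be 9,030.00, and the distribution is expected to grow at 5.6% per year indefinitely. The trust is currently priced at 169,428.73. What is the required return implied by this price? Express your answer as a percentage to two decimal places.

10.93%

P = D₁/(r − g) ⇒ r = D₁/P + g = 9,030.0000/169,428.73 + 0.056 = 0.053297 + 0.056 = 0.109297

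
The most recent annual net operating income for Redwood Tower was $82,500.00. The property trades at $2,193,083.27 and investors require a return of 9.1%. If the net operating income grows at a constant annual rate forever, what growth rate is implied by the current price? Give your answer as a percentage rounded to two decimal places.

5.14%

P = D₀(1+g)/(r−g) ⇒ P(r−g) = D₀(1+g) ⇒ g(P+D₀) = P·r − D₀
g = (P·r − D₀)/(P + D₀) = ($2,193,083.27×0.091 − $82,500.00) / ($2,193,083.27 + $82,500.00) = 0.051446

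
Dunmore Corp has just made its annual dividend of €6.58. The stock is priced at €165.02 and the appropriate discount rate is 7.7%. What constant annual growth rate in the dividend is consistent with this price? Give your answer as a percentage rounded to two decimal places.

3.57%

P = D₀(1+g)/(r−g) ⇒ P(r−g) = D₀(1+g) ⇒ g(P+D₀) = P·r − D₀
g = (P·r − D₀)/(P + D₀) = (€165.02×0.077 − €6.58) / (€165.02 + €6.58) = 0.035702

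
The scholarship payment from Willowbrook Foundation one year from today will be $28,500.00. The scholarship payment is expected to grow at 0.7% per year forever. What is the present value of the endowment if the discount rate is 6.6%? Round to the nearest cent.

Growing perpetuity: P = D₁ / (r − g) = $28,500.0000 / (0.066 − 0.007) = $483,050.85

$483050.85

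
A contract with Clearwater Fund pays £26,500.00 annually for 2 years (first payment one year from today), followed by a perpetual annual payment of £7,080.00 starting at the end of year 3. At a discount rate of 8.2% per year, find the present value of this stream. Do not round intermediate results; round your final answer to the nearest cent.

PV of 2-year annuity: £26,500.00 × [1 − (1+0.082)^−2] / 0.082 = 47127.24775
Perpetuity value at year 2: £7,080.00 / 0.082 = 86341.46341
PV of perpetuity: 86341.46341 / (1+0.082)^2 = 73750.48552
Total PV = 47127.24775 + 73750.48552 = 120877.73328

£120877.73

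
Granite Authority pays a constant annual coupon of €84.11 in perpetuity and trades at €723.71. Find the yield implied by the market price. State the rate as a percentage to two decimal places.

11.62%

P = C/r ⇒ r = C/P = €84.11/€723.71 = 0.116221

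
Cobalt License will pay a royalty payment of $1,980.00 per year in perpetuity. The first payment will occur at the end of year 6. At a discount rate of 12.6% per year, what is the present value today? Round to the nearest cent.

$8681.66

Value at end of year 5: C / r = $1,980.00 / 0.126 = $15,714.2857
Discount to today: PV = $15,714.2857 / (1 + 0.126)^5 = $15,714.2857 / 1.810056 = $8,681.66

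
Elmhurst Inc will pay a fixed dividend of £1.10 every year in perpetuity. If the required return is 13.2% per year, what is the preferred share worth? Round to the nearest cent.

£8.33

Level perpetuity: PV = C / r = £1.10 / 0.132 = £8.33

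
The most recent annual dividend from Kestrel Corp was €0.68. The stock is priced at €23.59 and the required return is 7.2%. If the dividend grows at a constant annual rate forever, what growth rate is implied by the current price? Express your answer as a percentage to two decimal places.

P = D₀(1+g)/(r−g) ⇒ P(r−g) = D₀(1+g) ⇒ g(P+D₀) = P·r − D₀
g = (P·r − D₀)/(P + D₀) = (€23.59×0.072 − €0.68) / (€23.59 + €0.68) = 0.041965

4.20%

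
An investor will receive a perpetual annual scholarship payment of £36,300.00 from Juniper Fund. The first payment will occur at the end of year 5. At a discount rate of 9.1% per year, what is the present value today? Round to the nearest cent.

£281556.94

Value at end of year 4: C / r = £36,300.00 / 0.091 = £398,901.0989
Discount to today: PV = £398,901.0989 / (1 + 0.091)^4 = £398,901.0989 / 1.416769 = £281,556.94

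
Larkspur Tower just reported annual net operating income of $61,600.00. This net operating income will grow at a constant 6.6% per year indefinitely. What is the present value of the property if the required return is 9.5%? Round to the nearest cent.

$2264331.03

D₁ = D₀ × (1 + g) = $61,600.00 × 1.066 = $65,665.6000
Growing perpetuity: P = D₁ / (r − g) = $65,665.6000 / (0.095 − 0.066) = $2,264,331.03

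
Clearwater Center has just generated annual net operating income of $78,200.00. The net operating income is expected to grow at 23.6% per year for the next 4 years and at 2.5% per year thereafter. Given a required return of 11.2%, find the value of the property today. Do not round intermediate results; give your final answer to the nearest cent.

$1816541.13

D_1 = 96655.20000
D_2 = 119465.82720
D_3 = 147659.76242
D_4 = 182507.46635
Terminal value at year 4: TV = D_4×(1+g_2)/(r−g_2) = 187070.15301/0.087 = 2150231.64378
P_0 = D_1/(1+r)^1 + D_2/(1+r)^2 + D_3/(1+r)^3 + D_4/(1+r)^4 + TV/(1+r)^4
    = 86920.14388 + 96612.67792 + 107386.03409 + 119360.73573 + 1406261.54163 = 1816541.13324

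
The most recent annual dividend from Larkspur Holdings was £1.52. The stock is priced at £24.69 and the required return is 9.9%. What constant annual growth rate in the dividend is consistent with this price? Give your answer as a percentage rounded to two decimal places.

3.53%

P = D₀(1+g)/(r−g) ⇒ P(r−g) = D₀(1+g) ⇒ g(P+D₀) = P·r − D₀
g = (P·r − D₀)/(P + D₀) = (£24.69×0.099 − £1.52) / (£24.69 + £1.52) = 0.035266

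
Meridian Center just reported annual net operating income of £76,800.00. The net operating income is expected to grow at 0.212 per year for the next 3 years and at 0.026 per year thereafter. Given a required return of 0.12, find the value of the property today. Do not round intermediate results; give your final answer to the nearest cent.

£1332635.84

D_1 = 93081.60000
D_2 = 112814.89920
D_3 = 136731.65783
Terminal value at year 3: TV = D_3×(1+g_2)/(r−g_2) = 140286.68093/0.094 = 1492411.49930
P_0 = D_1/(1+r)^1 + D_2/(1+r)^2 + D_3/(1+r)^3 + TV/(1+r)^3
    = 83108.57143 + 89935.34694 + 97322.89329 + 1062269.02681 = 1332635.83847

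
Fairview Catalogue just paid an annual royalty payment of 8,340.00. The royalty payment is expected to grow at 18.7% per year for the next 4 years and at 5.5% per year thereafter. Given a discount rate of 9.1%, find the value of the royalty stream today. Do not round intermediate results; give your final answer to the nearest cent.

383841.15

D_1 = 9899.58000
D_2 = 11750.80146
D_3 = 13948.20133
D_4 = 16556.51498
Terminal value at year 4: TV = D_4×(1+g_2)/(r−g_2) = 17467.12331/0.036 = 485197.86962
P_0 = D_1/(1+r)^1 + D_2/(1+r)^2 + D_3/(1+r)^3 + D_4/(1+r)^4 + TV/(1+r)^4
    = 9073.85885 + 9872.29189 + 10740.98118 + 11686.10877 + 342467.90967 = 383841.15036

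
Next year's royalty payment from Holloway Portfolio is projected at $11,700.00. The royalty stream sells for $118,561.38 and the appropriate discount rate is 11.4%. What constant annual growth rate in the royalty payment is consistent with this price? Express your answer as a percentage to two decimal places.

P = D₁/(r−g) ⇒ g = r − D₁/P = 0.114 − $11,700.00/$118,561.38 = 0.015317

1.53%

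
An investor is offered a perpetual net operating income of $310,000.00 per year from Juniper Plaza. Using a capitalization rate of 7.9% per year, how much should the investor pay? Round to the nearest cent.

$3924050.63

Level perpetuity: PV = C / r = $310,000.00 / 0.079 = $3,924,050.63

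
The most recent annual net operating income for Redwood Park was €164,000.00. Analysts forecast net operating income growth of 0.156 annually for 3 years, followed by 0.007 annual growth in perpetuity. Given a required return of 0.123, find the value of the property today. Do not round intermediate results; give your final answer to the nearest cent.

€2074407.75

D_1 = 189584.00000
D_2 = 219159.10400
D_3 = 253347.92422
Terminal value at year 3: TV = D_3×(1+g_2)/(r−g_2) = 255121.35969/0.116 = 2199322.06632
P_0 = D_1/(1+r)^1 + D_2/(1+r)^2 + D_3/(1+r)^3 + TV/(1+r)^3
    = 168819.23419 + 173780.08435 + 178886.71194 + 1552921.71488 = 2074407.74538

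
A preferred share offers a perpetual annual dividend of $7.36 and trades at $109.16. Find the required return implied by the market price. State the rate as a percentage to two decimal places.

P = C/r ⇒ r = C/P = $7.36/$109.16 = 0.067424

6.74%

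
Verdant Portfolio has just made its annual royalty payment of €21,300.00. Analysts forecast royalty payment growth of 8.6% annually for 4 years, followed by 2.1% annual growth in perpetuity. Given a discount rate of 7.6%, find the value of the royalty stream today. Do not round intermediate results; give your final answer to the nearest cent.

D_1 = 23131.80000
D_2 = 25121.13480
D_3 = 27281.55239
D_4 = 29627.76590
Terminal value at year 4: TV = D_4×(1+g_2)/(r−g_2) = 30249.94898/0.055 = 549999.07241
P_0 = D_1/(1+r)^1 + D_2/(1+r)^2 + D_3/(1+r)^3 + D_4/(1+r)^4 + TV/(1+r)^4
    = 21497.95539 + 21697.75051 + 21899.40247 + 22102.92852 + 410310.72755 = 497508.76444

€497508.76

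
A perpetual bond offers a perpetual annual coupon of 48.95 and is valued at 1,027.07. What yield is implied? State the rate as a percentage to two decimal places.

P = C/r ⇒ r = C/P = 48.95/1,027.07 = 0.047660

4.77%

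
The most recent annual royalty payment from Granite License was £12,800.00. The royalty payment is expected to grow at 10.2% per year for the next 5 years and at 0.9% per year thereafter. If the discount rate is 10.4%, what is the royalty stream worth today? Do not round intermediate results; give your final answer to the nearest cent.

D_1 = 14105.60000
D_2 = 15544.37120
D_3 = 17129.89706
D_4 = 18877.14656
D_5 = 20802.61551
Terminal value at year 5: TV = D_5×(1+g_2)/(r−g_2) = 20989.83905/0.095 = 220945.67423
P_0 = D_1/(1+r)^1 + D_2/(1+r)^2 + D_3/(1+r)^3 + D_4/(1+r)^4 + D_5/(1+r)^5 + TV/(1+r)^5
    = 12776.81159 + 12753.66520 + 12730.56073 + 12707.49812 + 12684.47729 + 134722.50091 = 198375.51384

£198375.51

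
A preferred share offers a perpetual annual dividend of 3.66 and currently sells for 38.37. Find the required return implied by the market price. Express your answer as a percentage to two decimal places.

P = C/r ⇒ r = C/P = 3.66/38.37 = 0.095387

9.54%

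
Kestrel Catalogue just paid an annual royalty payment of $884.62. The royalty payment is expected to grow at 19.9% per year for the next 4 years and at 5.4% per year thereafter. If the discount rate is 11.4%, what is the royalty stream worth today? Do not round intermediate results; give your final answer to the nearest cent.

D_1 = 1060.65938
D_2 = 1271.73060
D_3 = 1524.80499
D_4 = 1828.24118
Terminal value at year 4: TV = D_4×(1+g_2)/(r−g_2) = 1926.96620/0.06 = 32116.10335
P_0 = D_1/(1+r)^1 + D_2/(1+r)^2 + D_3/(1+r)^3 + D_4/(1+r)^4 + TV/(1+r)^4
    = 952.11794 + 1024.76607 + 1102.95738 + 1187.11481 + 20853.65016 = 25120.60635

$25120.61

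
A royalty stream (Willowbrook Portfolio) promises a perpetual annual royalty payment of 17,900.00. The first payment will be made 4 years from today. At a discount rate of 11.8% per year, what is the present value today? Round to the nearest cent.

108553.95

Value at end of year 3: C / r = 17,900.00 / 0.118 = 151,694.9153
Discount to today: PV = 151,694.9153 / (1 + 0.118)^3 = 151,694.9153 / 1.397415 = 108,553.95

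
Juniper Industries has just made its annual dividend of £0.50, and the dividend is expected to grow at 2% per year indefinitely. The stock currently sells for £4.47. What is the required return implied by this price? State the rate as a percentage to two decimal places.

D₁ = £0.50 × 1.02 = £0.5100
P = D₁/(r − g) ⇒ r = D₁/P + g = £0.5100/£4.47 + 0.02 = 0.114094 + 0.02 = 0.134094

13.41%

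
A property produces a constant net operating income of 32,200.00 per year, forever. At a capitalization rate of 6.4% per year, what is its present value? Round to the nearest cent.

503125.00

Level perpetuity: PV = C / r = 32,200.00 / 0.064 = 503,125.00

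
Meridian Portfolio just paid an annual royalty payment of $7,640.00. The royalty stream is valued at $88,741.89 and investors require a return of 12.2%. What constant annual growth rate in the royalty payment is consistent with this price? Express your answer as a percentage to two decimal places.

3.31%

P = D₀(1+g)/(r−g) ⇒ P(r−g) = D₀(1+g) ⇒ g(P+D₀) = P·r − D₀
g = (P·r − D₀)/(P + D₀) = ($88,741.89×0.122 − $7,640.00) / ($88,741.89 + $7,640.00) = 0.033061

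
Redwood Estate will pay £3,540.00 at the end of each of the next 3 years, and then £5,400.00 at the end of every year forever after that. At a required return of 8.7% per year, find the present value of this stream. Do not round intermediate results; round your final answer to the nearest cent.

PV of 3-year annuity: £3,540.00 × [1 − (1+0.087)^−3] / 0.087 = 9008.91081
Perpetuity value at year 3: £5,400.00 / 0.087 = 62068.96552
PV of perpetuity: 62068.96552 / (1+0.087)^3 = 48326.55920
Total PV = 9008.91081 + 48326.55920 = 57335.47001

£57335.47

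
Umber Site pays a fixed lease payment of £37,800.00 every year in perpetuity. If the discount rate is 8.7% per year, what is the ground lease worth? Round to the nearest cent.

Level perpetuity: PV = C / r = £37,800.00 / 0.087 = £434,482.76

£434482.76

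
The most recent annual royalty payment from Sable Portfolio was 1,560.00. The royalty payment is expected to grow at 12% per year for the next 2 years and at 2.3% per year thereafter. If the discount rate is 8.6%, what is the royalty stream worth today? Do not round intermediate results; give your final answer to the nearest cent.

30210.44

D_1 = 1747.20000
D_2 = 1956.86400
Terminal value at year 2: TV = D_2×(1+g_2)/(r−g_2) = 2001.87187/0.063 = 31775.74400
P_0 = D_1/(1+r)^1 + D_2/(1+r)^2 + TV/(1+r)^2
    = 1608.83978 + 1659.20861 + 26942.38746 = 30210.43585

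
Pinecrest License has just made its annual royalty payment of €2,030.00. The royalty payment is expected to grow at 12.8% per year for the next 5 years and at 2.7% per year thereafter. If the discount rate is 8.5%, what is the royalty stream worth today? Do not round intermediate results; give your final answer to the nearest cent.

D_1 = 2289.84000
D_2 = 2582.93952
D_3 = 2913.55578
D_4 = 3286.49092
D_5 = 3707.16176
Terminal value at year 5: TV = D_5×(1+g_2)/(r−g_2) = 3807.25512/0.058 = 65642.32971
P_0 = D_1/(1+r)^1 + D_2/(1+r)^2 + D_3/(1+r)^3 + D_4/(1+r)^4 + D_5/(1+r)^5 + TV/(1+r)^5
    = 2110.45161 + 2194.09163 + 2281.04641 + 2371.44733 + 2465.43096 + 43655.13095 = 55077.59890

€55077.60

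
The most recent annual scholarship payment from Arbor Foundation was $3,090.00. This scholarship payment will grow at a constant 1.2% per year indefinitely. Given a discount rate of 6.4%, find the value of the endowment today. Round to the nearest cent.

$60136.15

D₁ = D₀ × (1 + g) = $3,090.00 × 1.012 = $3,127.0800
Growing perpetuity: P = D₁ / (r − g) = $3,127.0800 / (0.064 − 0.012) = $60,136.15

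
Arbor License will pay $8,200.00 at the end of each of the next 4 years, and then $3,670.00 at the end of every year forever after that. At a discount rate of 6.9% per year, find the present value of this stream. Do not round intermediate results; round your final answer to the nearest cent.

$68567.18

PV of 4-year annuity: $8,200.00 × [1 − (1+0.069)^−4] / 0.069 = 27837.95032
Perpetuity value at year 4: $3,670.00 / 0.069 = 53188.40580
PV of perpetuity: 53188.40580 / (1+0.069)^4 = 40729.22559
Total PV = 27837.95032 + 40729.22559 = 68567.17591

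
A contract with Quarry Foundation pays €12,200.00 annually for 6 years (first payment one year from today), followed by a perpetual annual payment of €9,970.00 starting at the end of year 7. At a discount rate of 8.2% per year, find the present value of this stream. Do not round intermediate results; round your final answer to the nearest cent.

€131832.14

PV of 6-year annuity: €12,200.00 × [1 − (1+0.082)^−6] / 0.082 = 56058.56831
Perpetuity value at year 6: €9,970.00 / 0.082 = 121585.36585
PV of perpetuity: 121585.36585 / (1+0.082)^6 = 75773.56864
Total PV = 56058.56831 + 75773.56864 = 131832.13695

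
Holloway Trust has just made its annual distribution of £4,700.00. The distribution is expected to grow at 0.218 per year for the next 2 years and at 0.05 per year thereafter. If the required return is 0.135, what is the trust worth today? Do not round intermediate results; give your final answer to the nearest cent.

£77316.96

D_1 = 5724.60000
D_2 = 6972.56280
Terminal value at year 2: TV = D_2×(1+g_2)/(r−g_2) = 7321.19094/0.085 = 86131.65812
P_0 = D_1/(1+r)^1 + D_2/(1+r)^2 + TV/(1+r)^2
    = 5043.70044 + 5412.53492 + 66860.72551 = 77316.96087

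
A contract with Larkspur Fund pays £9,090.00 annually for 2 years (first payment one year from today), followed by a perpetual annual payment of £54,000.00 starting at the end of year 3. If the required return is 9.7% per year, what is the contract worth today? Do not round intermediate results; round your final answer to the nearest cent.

PV of 2-year annuity: £9,090.00 × [1 − (1+0.097)^−2] / 0.097 = 15839.77683
Perpetuity value at year 2: £54,000.00 / 0.097 = 556701.03093
PV of perpetuity: 556701.03093 / (1+0.097)^2 = 462603.34677
Total PV = 15839.77683 + 462603.34677 = 478443.12360

£478443.12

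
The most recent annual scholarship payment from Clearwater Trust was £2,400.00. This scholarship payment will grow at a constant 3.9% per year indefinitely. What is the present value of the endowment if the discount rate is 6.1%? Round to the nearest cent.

£113345.45

D₁ = D₀ × (1 + g) = £2,400.00 × 1.039 = £2,493.6000
Growing perpetuity: P = D₁ / (r − g) = £2,493.6000 / (0.061 − 0.039) = £113,345.45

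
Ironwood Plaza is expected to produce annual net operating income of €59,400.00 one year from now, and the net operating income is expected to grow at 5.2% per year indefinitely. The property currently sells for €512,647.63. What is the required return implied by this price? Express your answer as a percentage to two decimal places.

P = D₁/(r − g) ⇒ r = D₁/P + g = €59,400.0000/€512,647.63 + 0.052 = 0.115869 + 0.052 = 0.167869

16.79%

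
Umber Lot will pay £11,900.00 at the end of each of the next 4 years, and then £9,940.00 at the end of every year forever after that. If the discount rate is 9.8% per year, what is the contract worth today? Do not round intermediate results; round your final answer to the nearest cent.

PV of 4-year annuity: £11,900.00 × [1 − (1+0.098)^−4] / 0.098 = 37885.29083
Perpetuity value at year 4: £9,940.00 / 0.098 = 101428.57143
PV of perpetuity: 101428.57143 / (1+0.098)^4 = 69783.21085
Total PV = 37885.29083 + 69783.21085 = 107668.50168

£107668.50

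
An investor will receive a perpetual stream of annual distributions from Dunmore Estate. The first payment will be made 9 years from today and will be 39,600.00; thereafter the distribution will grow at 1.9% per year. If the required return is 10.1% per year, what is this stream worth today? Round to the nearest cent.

223657.15

Value at end of year 8: C₁ / (r − g) = 39,600.00 / (0.101 − 0.019) = 482,926.8293
Discount to today: PV = 482,926.8293 / (1 + 0.101)^8 = 482,926.8293 / 2.159228 = 223,657.15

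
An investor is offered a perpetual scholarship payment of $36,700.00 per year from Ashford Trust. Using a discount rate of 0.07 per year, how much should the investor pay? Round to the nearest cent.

Level perpetuity: PV = C / r = $36,700.00 / 0.07 = $524,285.71

$524285.71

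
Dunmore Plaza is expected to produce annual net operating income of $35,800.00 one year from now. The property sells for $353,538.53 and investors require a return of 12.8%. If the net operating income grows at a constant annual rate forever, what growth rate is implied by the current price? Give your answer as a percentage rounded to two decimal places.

2.67%

P = D₁/(r−g) ⇒ g = r − D₁/P = 0.128 − $35,800.00/$353,538.53 = 0.026738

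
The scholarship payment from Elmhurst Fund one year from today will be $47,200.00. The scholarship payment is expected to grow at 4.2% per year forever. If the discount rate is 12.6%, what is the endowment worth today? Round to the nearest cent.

$561904.76

Growing perpetuity: P = D₁ / (r − g) = $47,200.0000 / (0.126 − 0.042) = $561,904.76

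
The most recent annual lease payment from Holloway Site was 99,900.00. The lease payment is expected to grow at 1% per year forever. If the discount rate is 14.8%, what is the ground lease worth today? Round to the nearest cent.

731152.17

D₁ = D₀ × (1 + g) = 99,900.00 × 1.01 = 100,899.0000
Growing perpetuity: P = D₁ / (r − g) = 100,899.0000 / (0.148 − 0.01) = 731,152.17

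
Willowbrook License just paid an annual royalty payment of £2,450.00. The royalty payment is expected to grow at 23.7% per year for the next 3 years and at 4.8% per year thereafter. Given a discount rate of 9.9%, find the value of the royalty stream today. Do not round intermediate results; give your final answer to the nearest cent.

D_1 = 3030.65000
D_2 = 3748.91405
D_3 = 4637.40668
Terminal value at year 3: TV = D_3×(1+g_2)/(r−g_2) = 4860.00220/0.051 = 95294.16079
P_0 = D_1/(1+r)^1 + D_2/(1+r)^2 + D_3/(1+r)^3 + TV/(1+r)^3
    = 2757.64331 + 3103.91699 + 3493.67181 + 71791.53059 = 81146.76271

£81146.76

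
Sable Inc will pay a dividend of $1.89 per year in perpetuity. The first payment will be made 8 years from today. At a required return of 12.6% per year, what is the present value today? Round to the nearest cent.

Value at end of year 7: C / r = $1.89 / 0.126 = $15.0000
Discount to today: PV = $15.0000 / (1 + 0.126)^7 = $15.0000 / 2.294926 = $6.54

$6.54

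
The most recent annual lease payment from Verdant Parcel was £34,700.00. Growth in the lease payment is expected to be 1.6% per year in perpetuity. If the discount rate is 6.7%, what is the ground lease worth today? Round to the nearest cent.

D₁ = D₀ × (1 + g) = £34,700.00 × 1.016 = £35,255.2000
Growing perpetuity: P = D₁ / (r − g) = £35,255.2000 / (0.067 − 0.016) = £691,278.43

£691278.43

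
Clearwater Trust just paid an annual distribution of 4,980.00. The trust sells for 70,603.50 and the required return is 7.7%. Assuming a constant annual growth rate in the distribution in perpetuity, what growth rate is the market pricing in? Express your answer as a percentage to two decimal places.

0.60%

P = D₀(1+g)/(r−g) ⇒ P(r−g) = D₀(1+g) ⇒ g(P+D₀) = P·r − D₀
g = (P·r − D₀)/(P + D₀) = (70,603.50×0.077 − 4,980.00) / (70,603.50 + 4,980.00) = 0.006039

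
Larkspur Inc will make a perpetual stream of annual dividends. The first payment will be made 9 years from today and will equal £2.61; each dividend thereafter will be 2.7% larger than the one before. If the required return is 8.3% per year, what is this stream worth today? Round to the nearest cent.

£24.63

Value at end of year 8: C₁ / (r − g) = £2.61 / (0.083 − 0.027) = £46.6071
Discount to today: PV = £46.6071 / (1 + 0.083)^8 = £46.6071 / 1.892464 = £24.63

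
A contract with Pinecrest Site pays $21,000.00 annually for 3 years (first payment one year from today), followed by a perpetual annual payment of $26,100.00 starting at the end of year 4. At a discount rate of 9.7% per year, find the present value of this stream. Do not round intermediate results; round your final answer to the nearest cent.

$256321.93

PV of 3-year annuity: $21,000.00 × [1 − (1+0.097)^−3] / 0.097 = 52500.95154
Perpetuity value at year 3: $26,100.00 / 0.097 = 269072.16495
PV of perpetuity: 269072.16495 / (1+0.097)^3 = 203820.98232
Total PV = 52500.95154 + 203820.98232 = 256321.93386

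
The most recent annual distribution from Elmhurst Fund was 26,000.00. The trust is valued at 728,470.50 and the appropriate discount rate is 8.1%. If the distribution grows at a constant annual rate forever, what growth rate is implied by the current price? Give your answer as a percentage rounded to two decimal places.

4.37%

P = D₀(1+g)/(r−g) ⇒ P(r−g) = D₀(1+g) ⇒ g(P+D₀) = P·r − D₀
g = (P·r − D₀)/(P + D₀) = (728,470.50×0.081 − 26,000.00) / (728,470.50 + 26,000.00) = 0.043747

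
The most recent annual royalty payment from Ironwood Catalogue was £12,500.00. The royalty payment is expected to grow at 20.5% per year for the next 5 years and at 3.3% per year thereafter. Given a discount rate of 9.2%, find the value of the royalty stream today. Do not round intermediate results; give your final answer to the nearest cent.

D_1 = 15062.50000
D_2 = 18150.31250
D_3 = 21871.12656
D_4 = 26354.70751
D_5 = 31757.42255
Terminal value at year 5: TV = D_5×(1+g_2)/(r−g_2) = 32805.41749/0.059 = 556024.02527
P_0 = D_1/(1+r)^1 + D_2/(1+r)^2 + D_3/(1+r)^3 + D_4/(1+r)^4 + D_5/(1+r)^5 + TV/(1+r)^5
    = 13793.49817 + 15220.84734 + 16795.89839 + 18533.93549 + 20451.82442 + 358080.24797 = 442876.25179

£442876.25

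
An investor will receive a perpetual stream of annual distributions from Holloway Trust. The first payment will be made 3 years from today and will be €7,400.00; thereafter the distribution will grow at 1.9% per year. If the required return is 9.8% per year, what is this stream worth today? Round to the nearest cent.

€77696.23

Value at end of year 2: C₁ / (r − g) = €7,400.00 / (0.098 − 0.019) = €93,670.8861
Discount to today: PV = €93,670.8861 / (1 + 0.098)^2 = €93,670.8861 / 1.205604 = €77,696.23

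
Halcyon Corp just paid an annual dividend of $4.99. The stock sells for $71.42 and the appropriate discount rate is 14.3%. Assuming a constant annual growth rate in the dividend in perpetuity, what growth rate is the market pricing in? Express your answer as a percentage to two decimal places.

6.84%

P = D₀(1+g)/(r−g) ⇒ P(r−g) = D₀(1+g) ⇒ g(P+D₀) = P·r − D₀
g = (P·r − D₀)/(P + D₀) = ($71.42×0.143 − $4.99) / ($71.42 + $4.99) = 0.068356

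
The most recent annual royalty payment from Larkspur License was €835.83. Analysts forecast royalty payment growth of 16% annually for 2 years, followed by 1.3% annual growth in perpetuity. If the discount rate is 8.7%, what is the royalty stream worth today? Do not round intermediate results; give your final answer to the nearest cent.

D_1 = 969.56280
D_2 = 1124.69285
Terminal value at year 2: TV = D_2×(1+g_2)/(r−g_2) = 1139.31386/0.074 = 15396.13318
P_0 = D_1/(1+r)^1 + D_2/(1+r)^2 + TV/(1+r)^2
    = 891.96210 + 951.86388 + 13030.24468 = 14874.07065

€14874.07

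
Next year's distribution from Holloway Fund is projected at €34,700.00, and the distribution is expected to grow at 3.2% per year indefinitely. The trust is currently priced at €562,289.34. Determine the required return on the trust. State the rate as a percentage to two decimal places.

P = D₁/(r − g) ⇒ r = D₁/P + g = €34,700.0000/€562,289.34 + 0.032 = 0.061712 + 0.032 = 0.093712

9.37%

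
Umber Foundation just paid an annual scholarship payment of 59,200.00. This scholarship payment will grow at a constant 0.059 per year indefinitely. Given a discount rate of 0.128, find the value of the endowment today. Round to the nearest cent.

D₁ = D₀ × (1 + g) = 59,200.00 × 1.059 = 62,692.8000
Growing perpetuity: P = D₁ / (r − g) = 62,692.8000 / (0.128 − 0.059) = 908,591.30

908591.30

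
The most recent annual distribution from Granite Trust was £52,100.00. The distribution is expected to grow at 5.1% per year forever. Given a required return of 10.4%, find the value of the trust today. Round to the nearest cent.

£1033152.83

D₁ = D₀ × (1 + g) = £52,100.00 × 1.051 = £54,757.1000
Growing perpetuity: P = D₁ / (r − g) = £54,757.1000 / (0.104 − 0.051) = £1,033,152.83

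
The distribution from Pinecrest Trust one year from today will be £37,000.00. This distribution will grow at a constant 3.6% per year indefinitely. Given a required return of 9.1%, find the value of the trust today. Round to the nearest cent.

£672727.27

Growing perpetuity: P = D₁ / (r − g) = £37,000.0000 / (0.091 − 0.036) = £672,727.27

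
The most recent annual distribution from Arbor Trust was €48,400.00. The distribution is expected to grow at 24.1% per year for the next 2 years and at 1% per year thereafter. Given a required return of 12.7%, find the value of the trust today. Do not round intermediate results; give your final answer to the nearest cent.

D_1 = 60064.40000
D_2 = 74539.92040
Terminal value at year 2: TV = D_2×(1+g_2)/(r−g_2) = 75285.31960/0.117 = 643464.27012
P_0 = D_1/(1+r)^1 + D_2/(1+r)^2 + TV/(1+r)^2
    = 53295.82964 + 58686.88960 + 506613.32047 = 618596.03971

€618596.04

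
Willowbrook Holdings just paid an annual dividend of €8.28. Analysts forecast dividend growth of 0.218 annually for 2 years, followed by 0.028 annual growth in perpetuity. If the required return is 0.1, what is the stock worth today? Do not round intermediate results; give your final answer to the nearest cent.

€164.26

D_1 = 10.08504
D_2 = 12.28358
Terminal value at year 2: TV = D_2×(1+g_2)/(r−g_2) = 12.62752/0.072 = 175.38221
P_0 = D_1/(1+r)^1 + D_2/(1+r)^2 + TV/(1+r)^2
    = 9.16822 + 10.15172 + 144.94397 = 164.26391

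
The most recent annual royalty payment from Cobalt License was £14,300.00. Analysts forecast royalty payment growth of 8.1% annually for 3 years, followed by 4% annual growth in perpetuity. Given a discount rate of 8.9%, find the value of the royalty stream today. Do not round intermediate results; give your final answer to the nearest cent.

D_1 = 15458.30000
D_2 = 16710.42230
D_3 = 18063.96651
Terminal value at year 3: TV = D_3×(1+g_2)/(r−g_2) = 18786.52517/0.049 = 383398.47279
P_0 = D_1/(1+r)^1 + D_2/(1+r)^2 + D_3/(1+r)^3 + TV/(1+r)^3
    = 14194.94949 + 14090.67071 + 13987.15798 + 296870.29178 = 339143.06997

£339143.07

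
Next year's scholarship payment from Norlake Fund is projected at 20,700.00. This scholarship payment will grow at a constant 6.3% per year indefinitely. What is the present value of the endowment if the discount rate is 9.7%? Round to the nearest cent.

Growing perpetuity: P = D₁ / (r − g) = 20,700.0000 / (0.097 − 0.063) = 608,823.53

608823.53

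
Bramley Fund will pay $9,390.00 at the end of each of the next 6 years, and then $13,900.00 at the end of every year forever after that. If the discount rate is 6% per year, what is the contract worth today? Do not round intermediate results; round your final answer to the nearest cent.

PV of 6-year annuity: $9,390.00 × [1 − (1+0.06)^−6] / 0.06 = 46173.67542
Perpetuity value at year 6: $13,900.00 / 0.06 = 231666.66667
PV of perpetuity: 231666.66667 / (1+0.06)^6 = 163315.85854
Total PV = 46173.67542 + 163315.85854 = 209489.53396

$209489.53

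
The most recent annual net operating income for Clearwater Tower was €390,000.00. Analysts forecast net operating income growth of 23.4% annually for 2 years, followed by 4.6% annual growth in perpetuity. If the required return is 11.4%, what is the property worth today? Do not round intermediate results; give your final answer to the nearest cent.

€8271735.66

D_1 = 481260.00000
D_2 = 593874.84000
Terminal value at year 2: TV = D_2×(1+g_2)/(r−g_2) = 621193.08264/0.068 = 9135192.39176
P_0 = D_1/(1+r)^1 + D_2/(1+r)^2 + TV/(1+r)^2
    = 432010.77199 + 478546.94133 + 7361177.95042 = 8271735.66374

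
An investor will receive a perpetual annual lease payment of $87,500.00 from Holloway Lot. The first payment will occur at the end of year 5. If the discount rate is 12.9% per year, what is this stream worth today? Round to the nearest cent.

Value at end of year 4: C / r = $87,500.00 / 0.129 = $678,294.5736
Discount to today: PV = $678,294.5736 / (1 + 0.129)^4 = $678,294.5736 / 1.624710 = $417,486.63

$417486.63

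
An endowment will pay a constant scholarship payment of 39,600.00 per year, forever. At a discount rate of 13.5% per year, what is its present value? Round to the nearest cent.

Level perpetuity: PV = C / r = 39,600.00 / 0.135 = 293,333.33

293333.33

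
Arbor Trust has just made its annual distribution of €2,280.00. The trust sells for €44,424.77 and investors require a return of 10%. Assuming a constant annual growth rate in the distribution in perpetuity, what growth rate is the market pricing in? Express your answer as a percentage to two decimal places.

P = D₀(1+g)/(r−g) ⇒ P(r−g) = D₀(1+g) ⇒ g(P+D₀) = P·r − D₀
g = (P·r − D₀)/(P + D₀) = (€44,424.77×0.1 − €2,280.00) / (€44,424.77 + €2,280.00) = 0.046301

4.63%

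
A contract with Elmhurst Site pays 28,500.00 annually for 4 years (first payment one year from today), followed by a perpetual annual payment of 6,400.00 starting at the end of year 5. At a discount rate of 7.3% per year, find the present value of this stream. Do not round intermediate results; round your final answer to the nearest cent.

PV of 4-year annuity: 28,500.00 × [1 − (1+0.073)^−4] / 0.073 = 95885.31643
Perpetuity value at year 4: 6,400.00 / 0.073 = 87671.23288
PV of perpetuity: 87671.23288 / (1+0.073)^4 = 66139.09164
Total PV = 95885.31643 + 66139.09164 = 162024.40807

162024.41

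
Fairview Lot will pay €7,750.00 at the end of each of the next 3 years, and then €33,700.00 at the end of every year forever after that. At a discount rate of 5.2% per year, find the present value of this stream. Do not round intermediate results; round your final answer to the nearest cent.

€577672.64

PV of 3-year annuity: €7,750.00 × [1 − (1+0.052)^−3] / 0.052 = 21026.32696
Perpetuity value at year 3: €33,700.00 / 0.052 = 648076.92308
PV of perpetuity: 648076.92308 / (1+0.052)^3 = 556646.31423
Total PV = 21026.32696 + 556646.31423 = 577672.64119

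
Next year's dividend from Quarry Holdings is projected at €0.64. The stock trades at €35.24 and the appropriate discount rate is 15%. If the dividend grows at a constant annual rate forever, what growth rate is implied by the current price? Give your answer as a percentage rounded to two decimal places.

13.18%

P = D₁/(r−g) ⇒ g = r − D₁/P = 0.15 − €0.64/€35.24 = 0.131839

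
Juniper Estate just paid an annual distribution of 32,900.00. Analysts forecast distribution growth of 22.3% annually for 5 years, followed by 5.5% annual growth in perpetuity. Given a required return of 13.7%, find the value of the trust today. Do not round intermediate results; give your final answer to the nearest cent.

815298.75

D_1 = 40236.70000
D_2 = 49209.48410
D_3 = 60183.19905
D_4 = 73604.05244
D_5 = 90017.75614
Terminal value at year 5: TV = D_5×(1+g_2)/(r−g_2) = 94968.73273/0.082 = 1158155.27715
P_0 = D_1/(1+r)^1 + D_2/(1+r)^2 + D_3/(1+r)^3 + D_4/(1+r)^4 + D_5/(1+r)^5 + TV/(1+r)^5
    = 35388.47845 + 38065.17955 + 40944.34001 + 44041.27338 + 47372.45149 + 609487.02826 = 815298.75113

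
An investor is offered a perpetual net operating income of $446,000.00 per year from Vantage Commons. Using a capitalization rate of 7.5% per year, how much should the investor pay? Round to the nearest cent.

$5946666.67

Level perpetuity: PV = C / r = $446,000.00 / 0.075 = $5,946,666.67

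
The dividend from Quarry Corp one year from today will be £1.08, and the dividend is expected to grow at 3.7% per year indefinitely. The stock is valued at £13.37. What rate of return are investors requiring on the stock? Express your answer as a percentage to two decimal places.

P = D₁/(r − g) ⇒ r = D₁/P + g = £1.0800/£13.37 + 0.037 = 0.080778 + 0.037 = 0.117778

11.78%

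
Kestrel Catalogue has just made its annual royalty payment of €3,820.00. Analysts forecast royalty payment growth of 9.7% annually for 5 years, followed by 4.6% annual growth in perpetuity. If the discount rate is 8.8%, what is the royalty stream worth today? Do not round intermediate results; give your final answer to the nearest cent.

D_1 = 4190.54000
D_2 = 4597.02238
D_3 = 5042.93355
D_4 = 5532.09811
D_5 = 6068.71162
Terminal value at year 5: TV = D_5×(1+g_2)/(r−g_2) = 6347.87236/0.042 = 151139.81800
P_0 = D_1/(1+r)^1 + D_2/(1+r)^2 + D_3/(1+r)^3 + D_4/(1+r)^4 + D_5/(1+r)^5 + TV/(1+r)^5
    = 3851.59926 + 3883.45992 + 3915.58413 + 3947.97407 + 3980.63195 + 99136.69083 = 118715.94016

€118715.94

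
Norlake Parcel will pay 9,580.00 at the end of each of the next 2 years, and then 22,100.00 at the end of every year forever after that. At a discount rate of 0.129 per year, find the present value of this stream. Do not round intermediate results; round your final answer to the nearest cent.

PV of 2-year annuity: 9,580.00 × [1 − (1+0.129)^−2] / 0.129 = 16001.22701
Perpetuity value at year 2: 22,100.00 / 0.129 = 171317.82946
PV of perpetuity: 171317.82946 / (1+0.129)^2 = 134404.76923
Total PV = 16001.22701 + 134404.76923 = 150405.99624

150406.00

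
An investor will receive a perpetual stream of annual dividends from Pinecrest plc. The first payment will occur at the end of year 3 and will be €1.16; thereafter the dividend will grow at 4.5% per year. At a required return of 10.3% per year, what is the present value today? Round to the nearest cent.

€16.44

Value at end of year 2: C₁ / (r − g) = €1.16 / (0.103 − 0.045) = €20.0000
Discount to today: PV = €20.0000 / (1 + 0.103)^2 = €20.0000 / 1.216609 = €16.44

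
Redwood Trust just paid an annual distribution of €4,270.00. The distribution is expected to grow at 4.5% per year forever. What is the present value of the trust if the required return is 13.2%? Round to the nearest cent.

€51289.08

D₁ = D₀ × (1 + g) = €4,270.00 × 1.045 = €4,462.1500
Growing perpetuity: P = D₁ / (r − g) = €4,462.1500 / (0.132 − 0.045) = €51,289.08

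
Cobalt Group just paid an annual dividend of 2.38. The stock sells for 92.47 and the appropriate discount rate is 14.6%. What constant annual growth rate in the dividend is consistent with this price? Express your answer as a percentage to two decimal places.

P = D₀(1+g)/(r−g) ⇒ P(r−g) = D₀(1+g) ⇒ g(P+D₀) = P·r − D₀
g = (P·r − D₀)/(P + D₀) = (92.47×0.146 − 2.38) / (92.47 + 2.38) = 0.117244

11.72%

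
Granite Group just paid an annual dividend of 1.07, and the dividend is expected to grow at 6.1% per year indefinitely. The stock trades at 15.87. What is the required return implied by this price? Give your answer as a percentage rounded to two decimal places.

13.25%

D₁ = 1.07 × 1.061 = 1.1353
P = D₁/(r − g) ⇒ r = D₁/P + g = 1.1353/15.87 + 0.061 = 0.071536 + 0.061 = 0.132536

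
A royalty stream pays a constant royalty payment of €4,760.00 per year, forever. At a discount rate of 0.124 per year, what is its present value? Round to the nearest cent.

€38387.10

Level perpetuity: PV = C / r = €4,760.00 / 0.124 = €38,387.10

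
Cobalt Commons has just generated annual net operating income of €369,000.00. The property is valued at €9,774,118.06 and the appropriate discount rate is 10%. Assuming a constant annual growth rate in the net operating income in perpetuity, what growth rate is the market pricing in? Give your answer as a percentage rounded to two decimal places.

P = D₀(1+g)/(r−g) ⇒ P(r−g) = D₀(1+g) ⇒ g(P+D₀) = P·r − D₀
g = (P·r − D₀)/(P + D₀) = (€9,774,118.06×0.1 − €369,000.00) / (€9,774,118.06 + €369,000.00) = 0.059983

6.00%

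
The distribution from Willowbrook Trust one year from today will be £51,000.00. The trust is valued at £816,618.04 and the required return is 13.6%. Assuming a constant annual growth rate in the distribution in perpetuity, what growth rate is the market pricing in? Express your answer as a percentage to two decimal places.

7.35%

P = D₁/(r−g) ⇒ g = r − D₁/P = 0.136 − £51,000.00/£816,618.04 = 0.073547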